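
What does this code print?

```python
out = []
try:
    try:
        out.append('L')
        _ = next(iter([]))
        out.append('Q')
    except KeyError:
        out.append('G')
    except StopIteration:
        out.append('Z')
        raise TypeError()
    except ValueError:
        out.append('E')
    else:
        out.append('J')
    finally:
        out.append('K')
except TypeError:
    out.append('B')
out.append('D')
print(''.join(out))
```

Execution trace: 'L' (inner try body) → 'Z' (inner except StopIteration) → 'K' (inner finally) → 'B' (outer except TypeError) → 'D' (after the try/except). Output: LZKBD

Answer: LZKBD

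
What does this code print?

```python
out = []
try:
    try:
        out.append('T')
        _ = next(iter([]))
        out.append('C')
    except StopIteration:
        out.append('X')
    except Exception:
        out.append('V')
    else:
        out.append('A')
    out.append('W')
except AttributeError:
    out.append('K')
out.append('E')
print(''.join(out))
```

Execution trace: 'T' (inner try body) → 'X' (inner except StopIteration) → 'W' (try body, no exception) → 'E' (after the try/except). Output: TXWE

Answer: TXWE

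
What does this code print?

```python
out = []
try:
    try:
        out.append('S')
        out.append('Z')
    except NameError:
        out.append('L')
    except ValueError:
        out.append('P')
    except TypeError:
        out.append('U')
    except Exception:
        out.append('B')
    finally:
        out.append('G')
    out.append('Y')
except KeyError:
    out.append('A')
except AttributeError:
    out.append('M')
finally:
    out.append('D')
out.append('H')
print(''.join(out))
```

Execution trace: 'S' (inner try body) → 'Z' (inner try body, no exception) → 'G' (inner finally) → 'Y' (try body, no exception) → 'D' (finally) → 'H' (after the try/except). Output: SZGYDH

Answer: SZGYDH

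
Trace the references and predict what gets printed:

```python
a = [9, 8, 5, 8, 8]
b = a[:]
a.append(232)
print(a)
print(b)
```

Key concept: slice [:] creates copy.
Step by step:
`a = [9, 8, 5, 8, 8]` → a = [9, 8, 5, 8, 8]
`b = a[:]` → b = [9, 8, 5, 8, 8]
`a.append(232)` → a = [9, 8, 5, 8, 8, 232]
`print(a)` → prints [9, 8, 5, 8, 8, 232]
`print(b)` → prints [9, 8, 5, 8, 8]

Answer:
[9, 8, 5, 8, 8, 232]
[9, 8, 5, 8, 8]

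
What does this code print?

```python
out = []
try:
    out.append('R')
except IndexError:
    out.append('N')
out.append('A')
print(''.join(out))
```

Execution trace: 'R' (try body, no exception) → 'A' (after the try/except). Output: RA

Answer: RA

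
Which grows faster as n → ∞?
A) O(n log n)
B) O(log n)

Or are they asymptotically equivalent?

O(n log n) vs O(log n): Higher order terms dominate.

Answer: A) O(n log n) grows faster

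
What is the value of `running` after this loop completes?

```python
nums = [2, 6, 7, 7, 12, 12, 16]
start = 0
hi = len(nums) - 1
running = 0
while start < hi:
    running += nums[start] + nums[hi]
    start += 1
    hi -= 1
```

Sum of pairs from ends
`running` takes the values: 0 → 18 → 36 → 55

Answer: 55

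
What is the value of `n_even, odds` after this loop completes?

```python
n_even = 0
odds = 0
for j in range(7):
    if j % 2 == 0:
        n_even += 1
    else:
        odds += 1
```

Count evens and odds in range(7)
`n_even, odds` takes the values: (0, 0) → (1, 0) → (1, 1) → (2, 1) → (2, 2) → (3, 2) → (3, 3) → (4, 3)

Answer: 4, 3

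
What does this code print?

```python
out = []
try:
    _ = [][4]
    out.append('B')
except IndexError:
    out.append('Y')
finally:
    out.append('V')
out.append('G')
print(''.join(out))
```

Execution trace: 'Y' (except IndexError) → 'V' (finally) → 'G' (after the try/except). Output: YVG

Answer: YVG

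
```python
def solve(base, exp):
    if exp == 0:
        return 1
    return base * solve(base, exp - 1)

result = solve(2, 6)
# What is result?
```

solve(2, 6) = 2 * 2 * 2 * 2 * 2 * 2 = 64

Answer: 64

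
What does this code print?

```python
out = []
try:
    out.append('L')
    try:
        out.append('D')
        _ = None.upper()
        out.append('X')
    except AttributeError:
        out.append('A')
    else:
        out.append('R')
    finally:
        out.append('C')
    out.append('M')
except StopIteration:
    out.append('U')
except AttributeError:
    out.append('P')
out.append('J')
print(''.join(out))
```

Execution trace: 'L' (try body) → 'D' (inner try body) → 'A' (inner except AttributeError) → 'C' (inner finally) → 'M' (try body, no exception) → 'J' (after the try/except). Output: LDACMJ

Answer: LDACMJ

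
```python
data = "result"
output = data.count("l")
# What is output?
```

Trace:
`data = "result"` → data = 'result'
`output = data.count("l")` → output = 1
So output = 1

Answer: 1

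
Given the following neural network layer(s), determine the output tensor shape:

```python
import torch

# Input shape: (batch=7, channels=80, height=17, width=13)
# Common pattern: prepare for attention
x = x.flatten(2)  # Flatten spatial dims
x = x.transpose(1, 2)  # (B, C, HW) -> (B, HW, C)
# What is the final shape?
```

Input: (7, 80, 17, 13) -> after flatten(2): (7, 80, 221) -> Output: (7, 221, 80)

Answer: (7, 221, 80)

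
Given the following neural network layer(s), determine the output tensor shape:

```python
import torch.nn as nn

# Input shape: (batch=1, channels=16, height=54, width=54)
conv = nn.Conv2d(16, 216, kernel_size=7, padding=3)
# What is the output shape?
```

Input: (1, 16, 54, 54) -> Output: (1, 216, 54, 54)

Answer: (1, 216, 54, 54)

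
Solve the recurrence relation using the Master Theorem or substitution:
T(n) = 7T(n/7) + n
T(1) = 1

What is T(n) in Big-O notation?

By Master Theorem: a=7, b=7, f(n)=n. Since log_7(7) = 1 and f(n) = Θ(n^1), Case 2 applies. T(n) = O(n log n).

Answer: O(n log n)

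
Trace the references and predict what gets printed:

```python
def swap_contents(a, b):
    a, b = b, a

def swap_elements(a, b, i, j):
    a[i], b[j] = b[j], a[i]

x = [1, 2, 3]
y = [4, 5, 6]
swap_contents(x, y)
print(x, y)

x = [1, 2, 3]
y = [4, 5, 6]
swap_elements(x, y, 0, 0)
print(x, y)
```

Key concept: parameter rebinding vs mutation.
Step by step:
`x = [1, 2, 3]` → x = [1, 2, 3]
`y = [4, 5, 6]` → y = [4, 5, 6]
`swap_contents(x, y)` → no visible change to tracked variables
`print(x, y)` → prints [1, 2, 3] [4, 5, 6]
`x = [1, 2, 3]` → x = [1, 2, 3]
`y = [4, 5, 6]` → y = [4, 5, 6]
`swap_elements(x, y, 0, 0)` → x = [4, 2, 3]; y = [1, 5, 6]
`print(x, y)` → prints [4, 2, 3] [1, 5, 6]

Answer:
[1, 2, 3] [4, 5, 6]
[4, 2, 3] [1, 5, 6]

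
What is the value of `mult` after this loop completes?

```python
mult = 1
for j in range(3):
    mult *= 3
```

3^3 = 27
`mult` takes the values: 1 → 3 → 9 → 27

Answer: 27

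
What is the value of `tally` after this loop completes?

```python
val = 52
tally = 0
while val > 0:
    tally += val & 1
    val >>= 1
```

Count set bits in 52 (binary: 0b110100)
`tally` takes the values: 0 → 1 → 2 → 3

Answer: 3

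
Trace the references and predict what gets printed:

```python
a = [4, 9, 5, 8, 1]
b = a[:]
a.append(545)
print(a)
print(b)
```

Key concept: slice [:] creates copy.
Step by step:
`a = [4, 9, 5, 8, 1]` → a = [4, 9, 5, 8, 1]
`b = a[:]` → b = [4, 9, 5, 8, 1]
`a.append(545)` → a = [4, 9, 5, 8, 1, 545]
`print(a)` → prints [4, 9, 5, 8, 1, 545]
`print(b)` → prints [4, 9, 5, 8, 1]

Answer:
[4, 9, 5, 8, 1, 545]
[4, 9, 5, 8, 1]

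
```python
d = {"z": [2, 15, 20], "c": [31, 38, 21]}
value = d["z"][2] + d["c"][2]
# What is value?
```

Trace:
`d = {"z": [2, 15, 20], "c": [31, 38, 21]}` → d = {'z': [2, 15, 20], 'c': [31, 38, 21]}
`value = d["z"][2] + d["c"][2]` → value = 41
So value = 41

Answer: 41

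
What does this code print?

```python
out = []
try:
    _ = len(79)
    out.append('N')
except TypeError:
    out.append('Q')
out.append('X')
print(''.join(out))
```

Execution trace: 'Q' (except TypeError) → 'X' (after the try/except). Output: QX

Answer: QX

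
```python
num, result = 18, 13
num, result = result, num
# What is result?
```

Trace:
`num, result = 18, 13` → num = 18; result = 13
`num, result = result, num` → num = 13; result = 18
So result = 18

Answer: 18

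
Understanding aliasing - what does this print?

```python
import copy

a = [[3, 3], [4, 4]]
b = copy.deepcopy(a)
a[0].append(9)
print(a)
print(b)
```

Key concept: deep copy is fully independent.
Step by step:
`a = [[3, 3], [4, 4]]` → a = [[3, 3], [4, 4]]
`b = copy.deepcopy(a)` → b = [[3, 3], [4, 4]]
`a[0].append(9)` → a = [[3, 3, 9], [4, 4]]
`print(a)` → prints [[3, 3, 9], [4, 4]]
`print(b)` → prints [[3, 3], [4, 4]]

Answer:
[[3, 3, 9], [4, 4]]
[[3, 3], [4, 4]]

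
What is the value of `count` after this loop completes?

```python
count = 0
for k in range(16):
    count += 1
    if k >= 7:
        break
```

Loop breaks when k reaches 7, count is 8
`count` takes the values: 0 → 1 → 2 → 3 → 4 → 5 → 6 → 7 → 8

Answer: 8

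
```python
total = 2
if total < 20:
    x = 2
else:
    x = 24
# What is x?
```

Trace:
`total = 2` → total = 2
`if total < 20: ...` → total < 20 is True → x = 2
So x = 2

Answer: 2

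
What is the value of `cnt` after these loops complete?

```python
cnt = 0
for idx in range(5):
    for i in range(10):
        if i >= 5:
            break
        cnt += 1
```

Inner breaks at 5, outer runs 5 times
`cnt` takes the values: 0 → 1 → 2 → 3 → 4 → 5 → 6 → 7 → 8 → 9 → 10 → 11 → 12 → 13 → 14 → 15 → 16 → 17 → 18 → 19 → 20 → 21 → 22 → 23 → 24 → 25

Answer: 25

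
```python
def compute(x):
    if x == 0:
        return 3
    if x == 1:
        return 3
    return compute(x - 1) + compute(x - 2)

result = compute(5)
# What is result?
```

Build up from base cases: compute(0)=3, compute(1)=3, compute(2)=6, compute(3)=9, compute(4)=15, compute(5)=24

Answer: 24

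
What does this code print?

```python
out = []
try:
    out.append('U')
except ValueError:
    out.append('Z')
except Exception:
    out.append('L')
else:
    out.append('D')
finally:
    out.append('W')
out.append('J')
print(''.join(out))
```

Execution trace: 'U' (try body, no exception) → 'D' (else) → 'W' (finally) → 'J' (after the try/except). Output: UDWJ

Answer: UDWJ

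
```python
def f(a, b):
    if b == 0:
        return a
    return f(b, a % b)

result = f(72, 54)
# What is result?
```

f(72, 54) -> f(54, 18) -> f(18, 0) -> 18

Answer: 18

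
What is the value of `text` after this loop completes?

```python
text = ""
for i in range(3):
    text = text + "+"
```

Repeat '+' 3 times
`text` takes the values: "" → "+" → "++" → "+++"

Answer: "+++"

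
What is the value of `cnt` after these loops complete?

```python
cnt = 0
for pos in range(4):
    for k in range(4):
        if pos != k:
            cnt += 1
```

4² - 4 (exclude diagonal)
`cnt` takes the values: 0 → 1 → 2 → 3 → 4 → 5 → 6 → 7 → 8 → 9 → 10 → 11 → 12

Answer: 12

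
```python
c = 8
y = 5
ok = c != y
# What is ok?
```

Trace:
`c = 8` → c = 8
`y = 5` → y = 5
`ok = c != y` → ok = True
So ok = True

Answer: True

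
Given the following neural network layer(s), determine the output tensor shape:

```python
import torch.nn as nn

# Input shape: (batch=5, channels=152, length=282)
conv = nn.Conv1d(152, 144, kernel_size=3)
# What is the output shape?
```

Input: (5, 152, 282) -> Output: (5, 144, 280)

Answer: (5, 144, 280)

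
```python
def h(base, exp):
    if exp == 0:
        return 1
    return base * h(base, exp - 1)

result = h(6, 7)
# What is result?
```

h(6, 7) = 6 * 6 * 6 * 6 * 6 * 6 * 6 = 279936

Answer: 279936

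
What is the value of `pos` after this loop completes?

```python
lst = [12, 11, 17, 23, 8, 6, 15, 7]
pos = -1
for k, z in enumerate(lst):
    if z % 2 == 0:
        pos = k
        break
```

First even number index in [12, 11, 17, 23, 8, 6, 15, 7]
`pos` takes the values: -1 → 0

Answer: 0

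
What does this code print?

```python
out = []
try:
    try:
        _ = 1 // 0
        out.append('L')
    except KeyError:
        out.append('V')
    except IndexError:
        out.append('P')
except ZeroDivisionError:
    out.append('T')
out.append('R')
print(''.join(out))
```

Execution trace: 'T' (outer except ZeroDivisionError) → 'R' (after the try/except). Output: TR

Answer: TR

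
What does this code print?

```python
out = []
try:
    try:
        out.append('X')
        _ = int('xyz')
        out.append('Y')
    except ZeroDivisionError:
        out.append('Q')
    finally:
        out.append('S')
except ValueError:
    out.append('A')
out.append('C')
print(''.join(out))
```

Execution trace: 'X' (inner try body) → 'S' (inner finally) → 'A' (outer except ValueError) → 'C' (after the try/except). Output: XSAC

Answer: XSAC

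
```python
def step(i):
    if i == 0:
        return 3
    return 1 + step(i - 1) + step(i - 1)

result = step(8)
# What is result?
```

step(i) = 1 + 2·step(i-1), step(0)=3. Closed form: (3+1)·2^8 - 1 = 1023.

Answer: 1023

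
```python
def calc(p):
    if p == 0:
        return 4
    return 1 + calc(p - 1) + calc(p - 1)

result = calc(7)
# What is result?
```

calc(p) = 1 + 2·calc(p-1), calc(0)=4. Closed form: (4+1)·2^7 - 1 = 639.

Answer: 639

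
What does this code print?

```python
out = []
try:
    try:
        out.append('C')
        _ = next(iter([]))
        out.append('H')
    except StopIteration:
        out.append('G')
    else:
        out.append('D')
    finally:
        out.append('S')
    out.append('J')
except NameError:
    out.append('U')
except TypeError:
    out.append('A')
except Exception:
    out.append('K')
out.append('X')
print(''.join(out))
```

Execution trace: 'C' (inner try body) → 'G' (inner except StopIteration) → 'S' (inner finally) → 'J' (try body, no exception) → 'X' (after the try/except). Output: CGSJX

Answer: CGSJX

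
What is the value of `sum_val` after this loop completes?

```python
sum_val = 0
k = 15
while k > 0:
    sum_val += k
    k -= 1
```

Sum 15 down to 1
`sum_val` takes the values: 0 → 15 → 29 → 42 → 54 → 65 → 75 → 84 → 92 → 99 → 105 → 110 → 114 → 117 → 119 → 120

Answer: 120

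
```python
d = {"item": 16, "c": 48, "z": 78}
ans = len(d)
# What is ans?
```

Trace:
`d = {"item": 16, "c": 48, "z": 78}` → d = {'item': 16, 'c': 48, 'z': 78}
`ans = len(d)` → ans = 3
So ans = 3

Answer: 3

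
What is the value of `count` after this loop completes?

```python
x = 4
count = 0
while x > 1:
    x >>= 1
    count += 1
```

Count right shifts until 1
`count` takes the values: 0 → 1 → 2

Answer: 2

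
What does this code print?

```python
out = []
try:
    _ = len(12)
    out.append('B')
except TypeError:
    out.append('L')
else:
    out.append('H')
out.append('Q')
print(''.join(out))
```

Execution trace: 'L' (except TypeError) → 'Q' (after the try/except). Output: LQ

Answer: LQ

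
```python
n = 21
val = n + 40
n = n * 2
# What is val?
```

Trace:
`n = 21` → n = 21
`val = n + 40` → val = 61
`n = n * 2` → n = 42
So val = 61

Answer: 61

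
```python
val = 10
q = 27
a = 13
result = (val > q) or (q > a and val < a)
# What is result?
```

Trace:
`val = 10` → val = 10
`q = 27` → q = 27
`a = 13` → a = 13
`result = (val > q) or (q > a and val < a)` → result = True
So result = True

Answer: True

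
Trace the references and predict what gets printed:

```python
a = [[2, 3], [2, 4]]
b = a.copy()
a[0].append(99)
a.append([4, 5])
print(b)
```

Key concept: shallow copy with nested lists.
Step by step:
`a = [[2, 3], [2, 4]]` → a = [[2, 3], [2, 4]]
`b = a.copy()` → b = [[2, 3], [2, 4]]
`a[0].append(99)` → a = [[2, 3, 99], [2, 4]]; b = [[2, 3, 99], [2, 4]]
`a.append([4, 5])` → a = [[2, 3, 99], [2, 4], [4, 5]]
`print(b)` → prints [[2, 3, 99], [2, 4]]

Answer: [[2, 3, 99], [2, 4]]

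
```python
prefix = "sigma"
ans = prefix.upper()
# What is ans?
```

Trace:
`prefix = "sigma"` → prefix = 'sigma'
`ans = prefix.upper()` → ans = 'SIGMA'
So ans = 'SIGMA'

Answer: 'SIGMA'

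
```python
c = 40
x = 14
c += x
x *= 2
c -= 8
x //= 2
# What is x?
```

Trace:
`c = 40` → c = 40
`x = 14` → x = 14
`c += x` → c = 54
`x *= 2` → x = 28
`c -= 8` → c = 46
`x //= 2` → x = 14
So x = 14

Answer: 14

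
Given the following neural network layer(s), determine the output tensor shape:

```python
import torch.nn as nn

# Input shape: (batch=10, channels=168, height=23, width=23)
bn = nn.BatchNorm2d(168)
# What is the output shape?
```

Input: (10, 168, 23, 23) -> Output: (10, 168, 23, 23)

Answer: (10, 168, 23, 23)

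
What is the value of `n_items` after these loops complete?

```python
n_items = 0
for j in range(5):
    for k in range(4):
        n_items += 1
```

5 * 4 = 20
`n_items` takes the values: 0 → 1 → 2 → 3 → 4 → 5 → 6 → 7 → 8 → 9 → 10 → 11 → 12 → 13 → 14 → 15 → 16 → 17 → 18 → 19 → 20

Answer: 20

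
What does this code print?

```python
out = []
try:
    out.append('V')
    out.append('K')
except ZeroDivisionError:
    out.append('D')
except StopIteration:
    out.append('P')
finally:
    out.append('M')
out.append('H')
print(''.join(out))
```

Execution trace: 'V' (try body) → 'K' (try body, no exception) → 'M' (finally) → 'H' (after the try/except). Output: VKMH

Answer: VKMH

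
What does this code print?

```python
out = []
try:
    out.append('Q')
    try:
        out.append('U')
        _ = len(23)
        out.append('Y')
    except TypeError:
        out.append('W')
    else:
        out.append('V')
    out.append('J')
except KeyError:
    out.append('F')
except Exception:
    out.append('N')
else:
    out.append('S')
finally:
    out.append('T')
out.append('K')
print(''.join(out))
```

Execution trace: 'Q' (try body) → 'U' (inner try body) → 'W' (inner except TypeError) → 'J' (try body, no exception) → 'S' (else) → 'T' (finally) → 'K' (after the try/except). Output: QUWJSTK

Answer: QUWJSTK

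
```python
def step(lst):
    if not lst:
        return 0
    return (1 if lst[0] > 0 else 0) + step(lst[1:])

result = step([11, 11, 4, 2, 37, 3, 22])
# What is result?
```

Count of positive elements in [11, 11, 4, 2, 37, 3, 22] = 7

Answer: 7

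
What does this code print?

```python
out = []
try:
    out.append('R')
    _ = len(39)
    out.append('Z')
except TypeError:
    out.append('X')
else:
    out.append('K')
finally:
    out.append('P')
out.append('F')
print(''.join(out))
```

Execution trace: 'R' (try body) → 'X' (except TypeError) → 'P' (finally) → 'F' (after the try/except). Output: RXPF

Answer: RXPF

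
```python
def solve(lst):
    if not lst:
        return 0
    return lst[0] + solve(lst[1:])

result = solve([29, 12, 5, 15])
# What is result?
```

29 + 12 + 5 + 15 + 0 = 61

Answer: 61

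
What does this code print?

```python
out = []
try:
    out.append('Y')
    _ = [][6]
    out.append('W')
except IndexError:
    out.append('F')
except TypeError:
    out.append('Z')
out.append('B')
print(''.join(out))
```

Execution trace: 'Y' (try body) → 'F' (except IndexError) → 'B' (after the try/except). Output: YFB

Answer: YFB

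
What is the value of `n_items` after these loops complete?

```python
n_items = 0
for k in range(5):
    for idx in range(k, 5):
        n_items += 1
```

Upper triangle: 5 + 4 + ... + 1
`n_items` takes the values: 0 → 1 → 2 → 3 → 4 → 5 → 6 → 7 → 8 → 9 → 10 → 11 → 12 → 13 → 14 → 15

Answer: 15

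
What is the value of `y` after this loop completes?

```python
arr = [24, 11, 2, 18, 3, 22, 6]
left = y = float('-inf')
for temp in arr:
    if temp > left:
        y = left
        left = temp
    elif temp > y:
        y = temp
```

Second largest (with repeats) in [24, 11, 2, 18, 3, 22, 6]
`y` takes the values: -inf → 11 → 18 → 22

Answer: 22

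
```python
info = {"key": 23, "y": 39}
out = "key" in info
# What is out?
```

Trace:
`info = {"key": 23, "y": 39}` → info = {'key': 23, 'y': 39}
`out = "key" in info` → out = True
So out = True

Answer: True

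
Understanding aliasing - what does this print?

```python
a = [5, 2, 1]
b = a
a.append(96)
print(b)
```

Key concept: basic list aliasing.
Step by step:
`a = [5, 2, 1]` → a = [5, 2, 1]
`b = a` → b = [5, 2, 1] (same object as a)
`a.append(96)` → a = [5, 2, 1, 96] (same object as b); b = [5, 2, 1, 96] (same object as a)
`print(b)` → prints [5, 2, 1, 96]

Answer: [5, 2, 1, 96]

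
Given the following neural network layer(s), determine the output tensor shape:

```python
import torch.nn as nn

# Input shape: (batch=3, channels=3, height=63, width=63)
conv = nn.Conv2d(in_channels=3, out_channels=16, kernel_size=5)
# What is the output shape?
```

Input: (3, 3, 63, 63) -> Output: (3, 16, 59, 59)

Answer: (3, 16, 59, 59)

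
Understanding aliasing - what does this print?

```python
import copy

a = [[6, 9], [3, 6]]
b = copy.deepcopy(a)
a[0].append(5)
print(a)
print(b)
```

Key concept: deep copy is fully independent.
Step by step:
`a = [[6, 9], [3, 6]]` → a = [[6, 9], [3, 6]]
`b = copy.deepcopy(a)` → b = [[6, 9], [3, 6]]
`a[0].append(5)` → a = [[6, 9, 5], [3, 6]]
`print(a)` → prints [[6, 9, 5], [3, 6]]
`print(b)` → prints [[6, 9], [3, 6]]

Answer:
[[6, 9, 5], [3, 6]]
[[6, 9], [3, 6]]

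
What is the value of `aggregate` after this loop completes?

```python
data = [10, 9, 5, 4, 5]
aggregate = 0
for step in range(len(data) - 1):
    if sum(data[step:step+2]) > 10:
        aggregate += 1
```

Count windows with sum > 10
`aggregate` takes the values: 0 → 1 → 2

Answer: 2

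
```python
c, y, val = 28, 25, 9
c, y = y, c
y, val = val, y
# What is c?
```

Trace:
`c, y, val = 28, 25, 9` → c = 28; y = 25; val = 9
`c, y = y, c` → c = 25; y = 28
`y, val = val, y` → y = 9; val = 28
So c = 25

Answer: 25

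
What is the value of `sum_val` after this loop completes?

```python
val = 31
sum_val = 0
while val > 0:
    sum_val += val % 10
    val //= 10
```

Sum digits of 31
`sum_val` takes the values: 0 → 1 → 4

Answer: 4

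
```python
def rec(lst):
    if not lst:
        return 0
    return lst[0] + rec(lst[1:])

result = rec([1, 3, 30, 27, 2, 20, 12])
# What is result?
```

1 + 3 + 30 + 27 + 2 + 20 + 12 + 0 = 95

Answer: 95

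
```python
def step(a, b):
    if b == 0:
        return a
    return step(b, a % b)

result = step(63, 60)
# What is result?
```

step(63, 60) -> step(60, 3) -> step(3, 0) -> 3

Answer: 3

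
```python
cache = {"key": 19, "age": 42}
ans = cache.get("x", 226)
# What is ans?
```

Trace:
`cache = {"key": 19, "age": 42}` → cache = {'key': 19, 'age': 42}
`ans = cache.get("x", 226)` → ans = 226
So ans = 226

Answer: 226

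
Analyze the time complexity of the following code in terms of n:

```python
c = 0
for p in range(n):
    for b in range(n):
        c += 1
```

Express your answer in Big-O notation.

Each loop level contributes: n × n. Multiplying the contributions gives O(n^2).

Answer: O(n^2)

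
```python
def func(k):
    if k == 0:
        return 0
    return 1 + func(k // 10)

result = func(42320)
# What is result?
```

Count of digits of 42320: 5

Answer: 5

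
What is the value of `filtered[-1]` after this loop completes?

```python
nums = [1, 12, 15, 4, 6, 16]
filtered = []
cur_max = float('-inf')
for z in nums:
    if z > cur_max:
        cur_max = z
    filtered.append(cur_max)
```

Running max ends at 16
`filtered` takes the values: [] → [1] → [1, 12] → [1, 12, 15] → [1, 12, 15, 15] → [1, 12, 15, 15, 15] → [1, 12, 15, 15, 15, 16]
So `filtered[-1]` = 16

Answer: 16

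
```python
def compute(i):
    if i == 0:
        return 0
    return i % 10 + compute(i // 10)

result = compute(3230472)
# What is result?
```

Sum of digits of 3230472: 2 + 7 + 4 + 0 + 3 + 2 + 3 = 21

Answer: 21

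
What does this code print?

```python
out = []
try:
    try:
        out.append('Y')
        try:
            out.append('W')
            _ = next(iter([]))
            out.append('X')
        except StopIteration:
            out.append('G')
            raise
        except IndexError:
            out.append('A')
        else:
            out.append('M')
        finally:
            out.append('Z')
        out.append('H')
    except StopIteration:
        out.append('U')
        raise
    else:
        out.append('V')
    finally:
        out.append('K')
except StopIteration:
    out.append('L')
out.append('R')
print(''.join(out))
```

Execution trace: 'Y' (try body) → 'W' (inner try body) → 'G' (inner except StopIteration) → 'Z' (inner finally) → 'U' (except StopIteration) → 'K' (finally) → 'L' (outer except StopIteration) → 'R' (after the try/except). Output: YWGZUKLR

Answer: YWGZUKLR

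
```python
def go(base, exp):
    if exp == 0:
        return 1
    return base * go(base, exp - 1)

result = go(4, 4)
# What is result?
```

go(4, 4) = 4 * 4 * 4 * 4 = 256

Answer: 256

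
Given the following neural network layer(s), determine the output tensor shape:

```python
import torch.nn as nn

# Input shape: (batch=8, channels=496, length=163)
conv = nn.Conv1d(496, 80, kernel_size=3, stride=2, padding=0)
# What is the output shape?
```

Input: (8, 496, 163) -> Output: (8, 80, 81)

Answer: (8, 80, 81)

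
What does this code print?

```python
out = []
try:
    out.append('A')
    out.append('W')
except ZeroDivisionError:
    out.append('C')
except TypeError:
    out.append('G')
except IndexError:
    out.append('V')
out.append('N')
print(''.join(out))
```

Execution trace: 'A' (try body) → 'W' (try body, no exception) → 'N' (after the try/except). Output: AWN

Answer: AWN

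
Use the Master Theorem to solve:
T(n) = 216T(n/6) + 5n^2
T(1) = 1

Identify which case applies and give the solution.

a=216, b=6, f(n)=5n^2. log_6(216) = 3. Since c=2 < 3, Case 1 applies: T(n) = Θ(n^log_b(a)) = O(n^3).

Answer: O(n^3) - Case 1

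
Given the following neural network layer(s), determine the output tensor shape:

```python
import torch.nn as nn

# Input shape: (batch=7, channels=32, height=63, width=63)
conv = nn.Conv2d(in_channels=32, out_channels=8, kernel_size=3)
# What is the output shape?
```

Input: (7, 32, 63, 63) -> Output: (7, 8, 61, 61)

Answer: (7, 8, 61, 61)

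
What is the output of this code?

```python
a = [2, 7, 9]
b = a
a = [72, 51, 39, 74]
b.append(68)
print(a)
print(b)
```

Key concept: rebinding vs mutation: a is rebound to a new list, b still points at the original.
Step by step:
`a = [2, 7, 9]` → a = [2, 7, 9]
`b = a` → b = [2, 7, 9] (same object as a)
`a = [72, 51, 39, 74]` → a = [72, 51, 39, 74]
`b.append(68)` → b = [2, 7, 9, 68]
`print(a)` → prints [72, 51, 39, 74]
`print(b)` → prints [2, 7, 9, 68]

Answer:
[72, 51, 39, 74]
[2, 7, 9, 68]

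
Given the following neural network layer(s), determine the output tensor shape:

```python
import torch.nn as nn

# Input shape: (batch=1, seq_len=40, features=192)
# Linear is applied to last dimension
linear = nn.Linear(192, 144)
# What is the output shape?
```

Input: (1, 40, 192) -> Output: (1, 40, 144)

Answer: (1, 40, 144)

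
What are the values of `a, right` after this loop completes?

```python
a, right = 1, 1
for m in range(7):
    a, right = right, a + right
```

Fibonacci: after 7 iterations
`a, right` takes the values: (1, 1) → (1, 2) → (2, 3) → (3, 5) → (5, 8) → (8, 13) → (13, 21) → (21, 34)

Answer: 21, 34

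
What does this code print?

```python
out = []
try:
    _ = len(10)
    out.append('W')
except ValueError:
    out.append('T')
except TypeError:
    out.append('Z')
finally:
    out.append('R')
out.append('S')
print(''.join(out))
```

Execution trace: 'Z' (except TypeError) → 'R' (finally) → 'S' (after the try/except). Output: ZRS

Answer: ZRS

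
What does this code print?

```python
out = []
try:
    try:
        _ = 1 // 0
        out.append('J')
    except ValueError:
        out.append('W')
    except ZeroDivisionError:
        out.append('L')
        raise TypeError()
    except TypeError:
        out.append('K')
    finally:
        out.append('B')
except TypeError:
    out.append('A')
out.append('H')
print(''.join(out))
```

Execution trace: 'L' (except ZeroDivisionError) → 'B' (finally) → 'A' (outer except TypeError) → 'H' (after the try/except). Output: LBAH

Answer: LBAH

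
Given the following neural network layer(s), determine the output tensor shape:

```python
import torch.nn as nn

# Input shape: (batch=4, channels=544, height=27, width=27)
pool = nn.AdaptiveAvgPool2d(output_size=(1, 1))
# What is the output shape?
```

Input: (4, 544, 27, 27) -> Output: (4, 544, 1, 1)

Answer: (4, 544, 1, 1)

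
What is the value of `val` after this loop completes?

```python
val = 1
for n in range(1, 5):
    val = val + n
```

Start at 1, add 1 through 4
`val` takes the values: 1 → 2 → 4 → 7 → 11

Answer: 11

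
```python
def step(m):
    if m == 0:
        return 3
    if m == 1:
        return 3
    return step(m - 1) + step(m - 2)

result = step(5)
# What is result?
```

Build up from base cases: step(0)=3, step(1)=3, step(2)=6, step(3)=9, step(4)=15, step(5)=24

Answer: 24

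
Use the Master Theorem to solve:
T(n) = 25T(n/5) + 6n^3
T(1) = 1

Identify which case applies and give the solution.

a=25, b=5, f(n)=6n^3. log_5(25) = 2. Since c=3 > 2 and the regularity condition holds (25(n/5)^3 = (25/5^3)n^3 with 25/5^3 < 1), Case 3 applies: T(n) = Θ(f(n)) = O(n^3).

Answer: O(n^3) - Case 3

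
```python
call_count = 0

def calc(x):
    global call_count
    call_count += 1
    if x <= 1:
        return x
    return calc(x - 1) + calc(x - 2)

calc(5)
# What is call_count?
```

Calls(x) = 1 + Calls(x-1) + Calls(x-2); Calls(0)=Calls(1)=1. For x=5 this gives 15.

Answer: 15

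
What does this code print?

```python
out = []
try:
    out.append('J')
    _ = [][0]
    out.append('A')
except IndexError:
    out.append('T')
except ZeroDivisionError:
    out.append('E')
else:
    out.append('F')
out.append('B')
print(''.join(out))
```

Execution trace: 'J' (try body) → 'T' (except IndexError) → 'B' (after the try/except). Output: JTB

Answer: JTB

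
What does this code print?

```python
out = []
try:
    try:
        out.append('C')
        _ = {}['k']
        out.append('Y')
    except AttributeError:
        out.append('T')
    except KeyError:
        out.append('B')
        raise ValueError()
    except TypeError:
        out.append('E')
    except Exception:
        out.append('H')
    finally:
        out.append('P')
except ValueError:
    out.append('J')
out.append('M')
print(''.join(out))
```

Execution trace: 'C' (inner try body) → 'B' (inner except KeyError) → 'P' (inner finally) → 'J' (outer except ValueError) → 'M' (after the try/except). Output: CBPJM

Answer: CBPJM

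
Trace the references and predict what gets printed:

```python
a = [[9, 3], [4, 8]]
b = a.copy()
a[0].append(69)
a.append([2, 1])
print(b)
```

Key concept: shallow copy with nested lists.
Step by step:
`a = [[9, 3], [4, 8]]` → a = [[9, 3], [4, 8]]
`b = a.copy()` → b = [[9, 3], [4, 8]]
`a[0].append(69)` → a = [[9, 3, 69], [4, 8]]; b = [[9, 3, 69], [4, 8]]
`a.append([2, 1])` → a = [[9, 3, 69], [4, 8], [2, 1]]
`print(b)` → prints [[9, 3, 69], [4, 8]]

Answer: [[9, 3, 69], [4, 8]]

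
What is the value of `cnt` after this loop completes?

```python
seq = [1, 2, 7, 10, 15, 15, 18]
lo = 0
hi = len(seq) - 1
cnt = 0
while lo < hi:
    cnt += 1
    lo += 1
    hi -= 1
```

Iterations until pointers meet (list length 7)
`cnt` takes the values: 0 → 1 → 2 → 3

Answer: 3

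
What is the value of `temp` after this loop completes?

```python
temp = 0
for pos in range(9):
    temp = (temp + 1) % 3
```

Increment mod 3, 9 times = 0
`temp` takes the values: 0 → 1 → 2 → 0 → 1 → 2 → 0 → 1 → 2 → 0

Answer: 0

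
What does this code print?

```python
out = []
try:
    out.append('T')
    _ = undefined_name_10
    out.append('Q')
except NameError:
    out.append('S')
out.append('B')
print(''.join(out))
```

Execution trace: 'T' (try body) → 'S' (except NameError) → 'B' (after the try/except). Output: TSB

Answer: TSB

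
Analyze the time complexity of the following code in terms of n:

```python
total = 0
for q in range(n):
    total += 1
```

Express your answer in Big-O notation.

Each loop level contributes: n. Multiplying the contributions gives O(n).

Answer: O(n)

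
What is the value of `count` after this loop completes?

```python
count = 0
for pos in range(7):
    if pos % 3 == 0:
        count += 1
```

Count numbers divisible by 3 in range(7)
`count` takes the values: 0 → 1 → 2 → 3

Answer: 3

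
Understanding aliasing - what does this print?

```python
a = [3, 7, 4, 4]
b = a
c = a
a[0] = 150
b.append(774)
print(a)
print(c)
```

Key concept: multiple aliases.
Step by step:
`a = [3, 7, 4, 4]` → a = [3, 7, 4, 4]
`b = a` → b = [3, 7, 4, 4] (same object as a)
`c = a` → c = [3, 7, 4, 4] (same object as a, b)
`a[0] = 150` → a = [150, 7, 4, 4] (same object as b, c); b = [150, 7, 4, 4] (same object as a, c); c = [150, 7, 4, 4] (same object as a, b)
`b.append(774)` → a = [150, 7, 4, 4, 774] (same object as b, c); b = [150, 7, 4, 4, 774] (same object as a, c); c = [150, 7, 4, 4, 774] (same object as a, b)
`print(a)` → prints [150, 7, 4, 4, 774]
`print(c)` → prints [150, 7, 4, 4, 774]

Answer:
[150, 7, 4, 4, 774]
[150, 7, 4, 4, 774]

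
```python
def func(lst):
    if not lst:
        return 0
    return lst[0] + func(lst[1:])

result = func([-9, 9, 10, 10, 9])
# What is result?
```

(-9) + 9 + 10 + 10 + 9 + 0 = 29

Answer: 29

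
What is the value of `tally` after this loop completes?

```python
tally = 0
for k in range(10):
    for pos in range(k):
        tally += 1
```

Triangle number: 0+1+2+...+9
`tally` takes the values: 0 → 1 → 2 → 3 → 4 → 5 → 6 → 7 → 8 → 9 → 10 → 11 → 12 → 13 → 14 → 15 → 16 → 17 → 18 → 19 → 20 → 21 → 22 → 23 → 24 → 25 → 26 → 27 → 28 → 29 → … → 41 → 42 → 43 → 44 → 45

Answer: 45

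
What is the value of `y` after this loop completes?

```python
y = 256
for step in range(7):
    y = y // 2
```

Halve 7 times: 256 // 2^7 = 2
`y` takes the values: 256 → 128 → 64 → 32 → 16 → 8 → 4 → 2

Answer: 2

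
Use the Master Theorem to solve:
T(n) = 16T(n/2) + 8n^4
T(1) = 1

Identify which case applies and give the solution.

a=16, b=2, f(n)=8n^4. log_2(16) = 4. Since c=4 = 4, Case 2 applies: T(n) = Θ(n^log_b(a) · log n) = O(n^4 log n).

Answer: O(n^4 log n) - Case 2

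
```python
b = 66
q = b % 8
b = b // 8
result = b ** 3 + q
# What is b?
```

Trace:
`b = 66` → b = 66
`q = b % 8` → q = 2
`b = b // 8` → b = 8
`result = b ** 3 + q` → result = 514
So b = 8

Answer: 8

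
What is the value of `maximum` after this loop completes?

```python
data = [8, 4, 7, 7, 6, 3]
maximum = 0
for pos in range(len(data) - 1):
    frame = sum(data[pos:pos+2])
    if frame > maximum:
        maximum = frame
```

Max sum of 2-element window in [8, 4, 7, 7, 6, 3]
`maximum` takes the values: 0 → 12 → 14

Answer: 14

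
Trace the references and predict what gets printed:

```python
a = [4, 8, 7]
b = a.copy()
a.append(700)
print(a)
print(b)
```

Key concept: list.copy() creates independent copy.
Step by step:
`a = [4, 8, 7]` → a = [4, 8, 7]
`b = a.copy()` → b = [4, 8, 7]
`a.append(700)` → a = [4, 8, 7, 700]
`print(a)` → prints [4, 8, 7, 700]
`print(b)` → prints [4, 8, 7]

Answer:
[4, 8, 7, 700]
[4, 8, 7]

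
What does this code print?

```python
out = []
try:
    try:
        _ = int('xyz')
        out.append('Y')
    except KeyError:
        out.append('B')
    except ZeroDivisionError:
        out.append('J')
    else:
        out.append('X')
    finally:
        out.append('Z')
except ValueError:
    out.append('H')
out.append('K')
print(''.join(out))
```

Execution trace: 'Z' (inner finally) → 'H' (outer except ValueError) → 'K' (after the try/except). Output: ZHK

Answer: ZHK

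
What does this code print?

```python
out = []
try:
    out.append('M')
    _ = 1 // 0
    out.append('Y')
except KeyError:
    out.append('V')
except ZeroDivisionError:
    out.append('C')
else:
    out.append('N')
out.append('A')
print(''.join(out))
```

Execution trace: 'M' (try body) → 'C' (except ZeroDivisionError) → 'A' (after the try/except). Output: MCA

Answer: MCA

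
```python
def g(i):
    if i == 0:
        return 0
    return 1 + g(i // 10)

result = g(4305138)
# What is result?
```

Count of digits of 4305138: 7

Answer: 7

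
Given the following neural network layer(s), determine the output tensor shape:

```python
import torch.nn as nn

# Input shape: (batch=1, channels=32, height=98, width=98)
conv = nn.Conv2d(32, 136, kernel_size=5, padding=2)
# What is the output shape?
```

Input: (1, 32, 98, 98) -> Output: (1, 136, 98, 98)

Answer: (1, 136, 98, 98)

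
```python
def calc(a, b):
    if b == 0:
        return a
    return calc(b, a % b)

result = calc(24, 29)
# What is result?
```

calc(24, 29) -> calc(29, 24) -> calc(24, 5) -> calc(5, 4) -> calc(4, 1) -> calc(1, 0) -> 1

Answer: 1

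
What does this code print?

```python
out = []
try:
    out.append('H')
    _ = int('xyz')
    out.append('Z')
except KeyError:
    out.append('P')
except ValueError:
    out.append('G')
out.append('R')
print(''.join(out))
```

Execution trace: 'H' (try body) → 'G' (except ValueError) → 'R' (after the try/except). Output: HGR

Answer: HGR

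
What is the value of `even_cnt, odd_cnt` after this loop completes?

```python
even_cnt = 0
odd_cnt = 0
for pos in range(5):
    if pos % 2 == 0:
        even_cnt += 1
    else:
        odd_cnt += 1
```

Count evens and odds in range(5)
`even_cnt, odd_cnt` takes the values: (0, 0) → (1, 0) → (1, 1) → (2, 1) → (2, 2) → (3, 2)

Answer: 3, 2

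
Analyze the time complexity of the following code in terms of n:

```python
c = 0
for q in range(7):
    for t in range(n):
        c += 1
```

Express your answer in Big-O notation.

Each loop level contributes: 1 × n. Multiplying the contributions gives O(n).

Answer: O(n)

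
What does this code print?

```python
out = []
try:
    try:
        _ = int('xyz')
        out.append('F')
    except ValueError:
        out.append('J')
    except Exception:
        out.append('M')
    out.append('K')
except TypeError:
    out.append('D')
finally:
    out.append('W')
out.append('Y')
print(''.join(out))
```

Execution trace: 'J' (inner except ValueError) → 'K' (try body, no exception) → 'W' (finally) → 'Y' (after the try/except). Output: JKWY

Answer: JKWY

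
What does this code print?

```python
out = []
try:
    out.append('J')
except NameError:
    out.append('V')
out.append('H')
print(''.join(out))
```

Execution trace: 'J' (try body, no exception) → 'H' (after the try/except). Output: JH

Answer: JH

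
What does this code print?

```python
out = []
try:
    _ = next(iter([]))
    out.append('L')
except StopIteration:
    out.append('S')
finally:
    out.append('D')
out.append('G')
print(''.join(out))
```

Execution trace: 'S' (except StopIteration) → 'D' (finally) → 'G' (after the try/except). Output: SDG

Answer: SDG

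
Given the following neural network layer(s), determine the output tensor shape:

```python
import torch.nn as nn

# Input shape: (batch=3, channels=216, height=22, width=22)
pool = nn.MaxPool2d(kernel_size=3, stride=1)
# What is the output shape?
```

Input: (3, 216, 22, 22) -> Output: (3, 216, 20, 20)

Answer: (3, 216, 20, 20)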